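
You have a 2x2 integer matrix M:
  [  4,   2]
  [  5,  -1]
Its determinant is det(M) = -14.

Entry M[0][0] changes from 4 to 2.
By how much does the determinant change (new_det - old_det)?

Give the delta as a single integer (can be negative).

Cofactor C_00 = -1
Entry delta = 2 - 4 = -2
Det delta = entry_delta * cofactor = -2 * -1 = 2

Answer: 2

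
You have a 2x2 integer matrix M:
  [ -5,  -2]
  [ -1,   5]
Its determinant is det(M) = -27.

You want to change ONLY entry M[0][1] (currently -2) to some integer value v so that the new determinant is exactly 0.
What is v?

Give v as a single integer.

Answer: 25

Derivation:
det is linear in entry M[0][1]: det = old_det + (v - -2) * C_01
Cofactor C_01 = 1
Want det = 0: -27 + (v - -2) * 1 = 0
  (v - -2) = 27 / 1 = 27
  v = -2 + (27) = 25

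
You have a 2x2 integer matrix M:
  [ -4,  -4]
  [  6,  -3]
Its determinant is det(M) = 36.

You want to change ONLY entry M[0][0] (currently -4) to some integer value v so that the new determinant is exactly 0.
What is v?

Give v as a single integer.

Answer: 8

Derivation:
det is linear in entry M[0][0]: det = old_det + (v - -4) * C_00
Cofactor C_00 = -3
Want det = 0: 36 + (v - -4) * -3 = 0
  (v - -4) = -36 / -3 = 12
  v = -4 + (12) = 8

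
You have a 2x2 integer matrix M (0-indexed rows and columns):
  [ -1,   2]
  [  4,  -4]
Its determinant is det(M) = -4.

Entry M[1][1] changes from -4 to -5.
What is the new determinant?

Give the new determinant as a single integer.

det is linear in row 1: changing M[1][1] by delta changes det by delta * cofactor(1,1).
Cofactor C_11 = (-1)^(1+1) * minor(1,1) = -1
Entry delta = -5 - -4 = -1
Det delta = -1 * -1 = 1
New det = -4 + 1 = -3

Answer: -3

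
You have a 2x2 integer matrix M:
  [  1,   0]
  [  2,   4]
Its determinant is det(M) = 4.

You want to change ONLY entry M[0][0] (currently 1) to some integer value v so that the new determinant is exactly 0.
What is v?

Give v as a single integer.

det is linear in entry M[0][0]: det = old_det + (v - 1) * C_00
Cofactor C_00 = 4
Want det = 0: 4 + (v - 1) * 4 = 0
  (v - 1) = -4 / 4 = -1
  v = 1 + (-1) = 0

Answer: 0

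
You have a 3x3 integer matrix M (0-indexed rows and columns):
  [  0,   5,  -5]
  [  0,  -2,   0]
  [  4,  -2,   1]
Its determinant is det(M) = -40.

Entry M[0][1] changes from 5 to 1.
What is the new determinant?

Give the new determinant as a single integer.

Answer: -40

Derivation:
det is linear in row 0: changing M[0][1] by delta changes det by delta * cofactor(0,1).
Cofactor C_01 = (-1)^(0+1) * minor(0,1) = 0
Entry delta = 1 - 5 = -4
Det delta = -4 * 0 = 0
New det = -40 + 0 = -40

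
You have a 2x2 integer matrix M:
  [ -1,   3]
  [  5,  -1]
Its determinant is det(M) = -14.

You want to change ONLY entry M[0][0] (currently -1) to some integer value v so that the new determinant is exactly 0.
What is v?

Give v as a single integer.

Answer: -15

Derivation:
det is linear in entry M[0][0]: det = old_det + (v - -1) * C_00
Cofactor C_00 = -1
Want det = 0: -14 + (v - -1) * -1 = 0
  (v - -1) = 14 / -1 = -14
  v = -1 + (-14) = -15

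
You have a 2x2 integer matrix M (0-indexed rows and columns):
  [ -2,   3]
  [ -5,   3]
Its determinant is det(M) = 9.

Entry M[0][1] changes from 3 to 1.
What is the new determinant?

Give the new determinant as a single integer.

Answer: -1

Derivation:
det is linear in row 0: changing M[0][1] by delta changes det by delta * cofactor(0,1).
Cofactor C_01 = (-1)^(0+1) * minor(0,1) = 5
Entry delta = 1 - 3 = -2
Det delta = -2 * 5 = -10
New det = 9 + -10 = -1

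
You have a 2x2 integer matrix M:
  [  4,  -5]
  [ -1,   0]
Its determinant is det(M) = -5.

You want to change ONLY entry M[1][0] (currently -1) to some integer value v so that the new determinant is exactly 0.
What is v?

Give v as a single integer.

Answer: 0

Derivation:
det is linear in entry M[1][0]: det = old_det + (v - -1) * C_10
Cofactor C_10 = 5
Want det = 0: -5 + (v - -1) * 5 = 0
  (v - -1) = 5 / 5 = 1
  v = -1 + (1) = 0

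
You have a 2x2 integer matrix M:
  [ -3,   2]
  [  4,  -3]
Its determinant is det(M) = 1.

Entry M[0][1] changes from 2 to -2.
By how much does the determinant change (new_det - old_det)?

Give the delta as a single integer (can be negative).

Cofactor C_01 = -4
Entry delta = -2 - 2 = -4
Det delta = entry_delta * cofactor = -4 * -4 = 16

Answer: 16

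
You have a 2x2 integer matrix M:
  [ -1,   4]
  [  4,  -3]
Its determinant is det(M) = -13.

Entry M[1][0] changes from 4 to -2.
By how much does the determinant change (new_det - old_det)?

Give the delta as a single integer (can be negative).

Answer: 24

Derivation:
Cofactor C_10 = -4
Entry delta = -2 - 4 = -6
Det delta = entry_delta * cofactor = -6 * -4 = 24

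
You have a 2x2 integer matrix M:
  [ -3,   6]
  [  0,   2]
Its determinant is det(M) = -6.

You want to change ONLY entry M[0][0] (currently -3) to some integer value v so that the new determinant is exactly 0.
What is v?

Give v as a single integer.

Answer: 0

Derivation:
det is linear in entry M[0][0]: det = old_det + (v - -3) * C_00
Cofactor C_00 = 2
Want det = 0: -6 + (v - -3) * 2 = 0
  (v - -3) = 6 / 2 = 3
  v = -3 + (3) = 0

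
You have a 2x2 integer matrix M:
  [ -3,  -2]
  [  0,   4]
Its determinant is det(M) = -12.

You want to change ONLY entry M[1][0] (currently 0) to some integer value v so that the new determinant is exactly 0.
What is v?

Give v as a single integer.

det is linear in entry M[1][0]: det = old_det + (v - 0) * C_10
Cofactor C_10 = 2
Want det = 0: -12 + (v - 0) * 2 = 0
  (v - 0) = 12 / 2 = 6
  v = 0 + (6) = 6

Answer: 6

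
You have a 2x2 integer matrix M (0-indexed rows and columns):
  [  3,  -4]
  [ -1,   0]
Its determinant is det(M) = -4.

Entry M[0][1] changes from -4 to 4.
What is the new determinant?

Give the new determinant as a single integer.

det is linear in row 0: changing M[0][1] by delta changes det by delta * cofactor(0,1).
Cofactor C_01 = (-1)^(0+1) * minor(0,1) = 1
Entry delta = 4 - -4 = 8
Det delta = 8 * 1 = 8
New det = -4 + 8 = 4

Answer: 4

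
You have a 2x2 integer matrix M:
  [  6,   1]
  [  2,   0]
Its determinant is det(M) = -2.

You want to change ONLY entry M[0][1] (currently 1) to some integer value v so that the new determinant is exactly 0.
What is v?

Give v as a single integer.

Answer: 0

Derivation:
det is linear in entry M[0][1]: det = old_det + (v - 1) * C_01
Cofactor C_01 = -2
Want det = 0: -2 + (v - 1) * -2 = 0
  (v - 1) = 2 / -2 = -1
  v = 1 + (-1) = 0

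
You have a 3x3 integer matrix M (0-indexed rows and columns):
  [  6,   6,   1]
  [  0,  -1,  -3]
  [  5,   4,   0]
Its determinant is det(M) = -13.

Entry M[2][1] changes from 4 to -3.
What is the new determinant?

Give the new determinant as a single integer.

Answer: -139

Derivation:
det is linear in row 2: changing M[2][1] by delta changes det by delta * cofactor(2,1).
Cofactor C_21 = (-1)^(2+1) * minor(2,1) = 18
Entry delta = -3 - 4 = -7
Det delta = -7 * 18 = -126
New det = -13 + -126 = -139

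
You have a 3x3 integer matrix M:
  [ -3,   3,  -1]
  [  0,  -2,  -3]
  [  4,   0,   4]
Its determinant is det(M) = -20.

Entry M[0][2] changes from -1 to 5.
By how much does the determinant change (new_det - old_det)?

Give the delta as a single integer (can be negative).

Answer: 48

Derivation:
Cofactor C_02 = 8
Entry delta = 5 - -1 = 6
Det delta = entry_delta * cofactor = 6 * 8 = 48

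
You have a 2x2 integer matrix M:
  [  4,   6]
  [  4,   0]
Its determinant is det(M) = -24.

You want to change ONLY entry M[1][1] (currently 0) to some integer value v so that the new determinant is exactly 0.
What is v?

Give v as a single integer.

Answer: 6

Derivation:
det is linear in entry M[1][1]: det = old_det + (v - 0) * C_11
Cofactor C_11 = 4
Want det = 0: -24 + (v - 0) * 4 = 0
  (v - 0) = 24 / 4 = 6
  v = 0 + (6) = 6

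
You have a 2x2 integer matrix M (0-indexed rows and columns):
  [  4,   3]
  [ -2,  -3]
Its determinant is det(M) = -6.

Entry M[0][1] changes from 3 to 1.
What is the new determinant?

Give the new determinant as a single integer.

det is linear in row 0: changing M[0][1] by delta changes det by delta * cofactor(0,1).
Cofactor C_01 = (-1)^(0+1) * minor(0,1) = 2
Entry delta = 1 - 3 = -2
Det delta = -2 * 2 = -4
New det = -6 + -4 = -10

Answer: -10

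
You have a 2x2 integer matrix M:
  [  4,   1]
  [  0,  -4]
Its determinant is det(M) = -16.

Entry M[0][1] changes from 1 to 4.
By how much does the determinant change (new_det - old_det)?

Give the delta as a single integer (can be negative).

Cofactor C_01 = 0
Entry delta = 4 - 1 = 3
Det delta = entry_delta * cofactor = 3 * 0 = 0

Answer: 0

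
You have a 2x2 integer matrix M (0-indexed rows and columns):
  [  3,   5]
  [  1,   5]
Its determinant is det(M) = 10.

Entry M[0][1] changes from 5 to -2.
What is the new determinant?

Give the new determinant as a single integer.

det is linear in row 0: changing M[0][1] by delta changes det by delta * cofactor(0,1).
Cofactor C_01 = (-1)^(0+1) * minor(0,1) = -1
Entry delta = -2 - 5 = -7
Det delta = -7 * -1 = 7
New det = 10 + 7 = 17

Answer: 17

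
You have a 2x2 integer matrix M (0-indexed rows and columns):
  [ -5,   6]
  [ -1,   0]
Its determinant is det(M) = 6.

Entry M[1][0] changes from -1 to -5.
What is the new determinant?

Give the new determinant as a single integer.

det is linear in row 1: changing M[1][0] by delta changes det by delta * cofactor(1,0).
Cofactor C_10 = (-1)^(1+0) * minor(1,0) = -6
Entry delta = -5 - -1 = -4
Det delta = -4 * -6 = 24
New det = 6 + 24 = 30

Answer: 30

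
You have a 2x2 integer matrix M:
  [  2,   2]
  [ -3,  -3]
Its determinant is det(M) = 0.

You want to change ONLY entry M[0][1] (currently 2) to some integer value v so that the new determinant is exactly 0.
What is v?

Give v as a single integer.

Answer: 2

Derivation:
det is linear in entry M[0][1]: det = old_det + (v - 2) * C_01
Cofactor C_01 = 3
Want det = 0: 0 + (v - 2) * 3 = 0
  (v - 2) = 0 / 3 = 0
  v = 2 + (0) = 2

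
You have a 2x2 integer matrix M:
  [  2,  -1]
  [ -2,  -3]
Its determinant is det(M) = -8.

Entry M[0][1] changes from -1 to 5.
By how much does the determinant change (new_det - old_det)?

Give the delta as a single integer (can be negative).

Answer: 12

Derivation:
Cofactor C_01 = 2
Entry delta = 5 - -1 = 6
Det delta = entry_delta * cofactor = 6 * 2 = 12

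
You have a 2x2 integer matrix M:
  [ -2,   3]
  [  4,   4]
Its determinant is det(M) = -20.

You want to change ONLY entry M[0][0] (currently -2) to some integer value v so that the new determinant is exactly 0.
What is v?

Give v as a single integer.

Answer: 3

Derivation:
det is linear in entry M[0][0]: det = old_det + (v - -2) * C_00
Cofactor C_00 = 4
Want det = 0: -20 + (v - -2) * 4 = 0
  (v - -2) = 20 / 4 = 5
  v = -2 + (5) = 3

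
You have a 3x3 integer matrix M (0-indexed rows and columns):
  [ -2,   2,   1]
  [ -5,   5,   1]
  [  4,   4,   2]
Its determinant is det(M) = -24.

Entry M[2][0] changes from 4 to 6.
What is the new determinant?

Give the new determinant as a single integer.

Answer: -30

Derivation:
det is linear in row 2: changing M[2][0] by delta changes det by delta * cofactor(2,0).
Cofactor C_20 = (-1)^(2+0) * minor(2,0) = -3
Entry delta = 6 - 4 = 2
Det delta = 2 * -3 = -6
New det = -24 + -6 = -30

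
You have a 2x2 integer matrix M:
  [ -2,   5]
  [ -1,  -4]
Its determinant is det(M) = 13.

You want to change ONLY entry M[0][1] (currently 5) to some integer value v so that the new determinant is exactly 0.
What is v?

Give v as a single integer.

det is linear in entry M[0][1]: det = old_det + (v - 5) * C_01
Cofactor C_01 = 1
Want det = 0: 13 + (v - 5) * 1 = 0
  (v - 5) = -13 / 1 = -13
  v = 5 + (-13) = -8

Answer: -8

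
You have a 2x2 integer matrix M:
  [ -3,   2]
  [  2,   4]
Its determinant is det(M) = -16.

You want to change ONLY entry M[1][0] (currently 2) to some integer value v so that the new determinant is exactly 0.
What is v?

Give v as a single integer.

Answer: -6

Derivation:
det is linear in entry M[1][0]: det = old_det + (v - 2) * C_10
Cofactor C_10 = -2
Want det = 0: -16 + (v - 2) * -2 = 0
  (v - 2) = 16 / -2 = -8
  v = 2 + (-8) = -6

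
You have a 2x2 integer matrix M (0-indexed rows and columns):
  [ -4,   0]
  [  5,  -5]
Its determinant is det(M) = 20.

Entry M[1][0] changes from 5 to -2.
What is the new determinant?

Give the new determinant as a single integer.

Answer: 20

Derivation:
det is linear in row 1: changing M[1][0] by delta changes det by delta * cofactor(1,0).
Cofactor C_10 = (-1)^(1+0) * minor(1,0) = 0
Entry delta = -2 - 5 = -7
Det delta = -7 * 0 = 0
New det = 20 + 0 = 20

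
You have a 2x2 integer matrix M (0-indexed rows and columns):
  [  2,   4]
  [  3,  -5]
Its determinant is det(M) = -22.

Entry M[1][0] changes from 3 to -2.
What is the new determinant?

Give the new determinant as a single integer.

det is linear in row 1: changing M[1][0] by delta changes det by delta * cofactor(1,0).
Cofactor C_10 = (-1)^(1+0) * minor(1,0) = -4
Entry delta = -2 - 3 = -5
Det delta = -5 * -4 = 20
New det = -22 + 20 = -2

Answer: -2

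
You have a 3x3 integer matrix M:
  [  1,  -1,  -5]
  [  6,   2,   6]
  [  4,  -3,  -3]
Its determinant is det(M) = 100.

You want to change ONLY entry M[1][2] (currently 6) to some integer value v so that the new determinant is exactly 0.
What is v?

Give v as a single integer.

det is linear in entry M[1][2]: det = old_det + (v - 6) * C_12
Cofactor C_12 = -1
Want det = 0: 100 + (v - 6) * -1 = 0
  (v - 6) = -100 / -1 = 100
  v = 6 + (100) = 106

Answer: 106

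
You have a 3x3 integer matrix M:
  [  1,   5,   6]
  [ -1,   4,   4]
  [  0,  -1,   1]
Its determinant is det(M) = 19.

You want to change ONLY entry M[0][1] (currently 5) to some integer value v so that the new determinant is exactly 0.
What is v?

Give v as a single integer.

Answer: -14

Derivation:
det is linear in entry M[0][1]: det = old_det + (v - 5) * C_01
Cofactor C_01 = 1
Want det = 0: 19 + (v - 5) * 1 = 0
  (v - 5) = -19 / 1 = -19
  v = 5 + (-19) = -14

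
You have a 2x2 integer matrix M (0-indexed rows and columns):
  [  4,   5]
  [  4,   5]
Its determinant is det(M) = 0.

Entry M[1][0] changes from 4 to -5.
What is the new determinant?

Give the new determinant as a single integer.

Answer: 45

Derivation:
det is linear in row 1: changing M[1][0] by delta changes det by delta * cofactor(1,0).
Cofactor C_10 = (-1)^(1+0) * minor(1,0) = -5
Entry delta = -5 - 4 = -9
Det delta = -9 * -5 = 45
New det = 0 + 45 = 45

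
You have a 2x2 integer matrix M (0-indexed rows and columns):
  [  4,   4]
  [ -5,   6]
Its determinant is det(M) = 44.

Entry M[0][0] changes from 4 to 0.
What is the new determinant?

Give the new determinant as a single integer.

det is linear in row 0: changing M[0][0] by delta changes det by delta * cofactor(0,0).
Cofactor C_00 = (-1)^(0+0) * minor(0,0) = 6
Entry delta = 0 - 4 = -4
Det delta = -4 * 6 = -24
New det = 44 + -24 = 20

Answer: 20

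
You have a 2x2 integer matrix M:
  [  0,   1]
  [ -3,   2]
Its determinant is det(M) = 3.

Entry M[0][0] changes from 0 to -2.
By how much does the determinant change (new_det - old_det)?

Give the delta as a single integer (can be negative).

Answer: -4

Derivation:
Cofactor C_00 = 2
Entry delta = -2 - 0 = -2
Det delta = entry_delta * cofactor = -2 * 2 = -4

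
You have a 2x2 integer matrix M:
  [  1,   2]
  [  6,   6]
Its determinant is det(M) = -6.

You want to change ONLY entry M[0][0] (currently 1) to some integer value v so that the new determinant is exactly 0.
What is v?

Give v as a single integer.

det is linear in entry M[0][0]: det = old_det + (v - 1) * C_00
Cofactor C_00 = 6
Want det = 0: -6 + (v - 1) * 6 = 0
  (v - 1) = 6 / 6 = 1
  v = 1 + (1) = 2

Answer: 2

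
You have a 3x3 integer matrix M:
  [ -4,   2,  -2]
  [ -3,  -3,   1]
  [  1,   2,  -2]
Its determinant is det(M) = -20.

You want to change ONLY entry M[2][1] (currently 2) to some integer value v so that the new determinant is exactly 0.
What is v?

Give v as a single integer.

det is linear in entry M[2][1]: det = old_det + (v - 2) * C_21
Cofactor C_21 = 10
Want det = 0: -20 + (v - 2) * 10 = 0
  (v - 2) = 20 / 10 = 2
  v = 2 + (2) = 4

Answer: 4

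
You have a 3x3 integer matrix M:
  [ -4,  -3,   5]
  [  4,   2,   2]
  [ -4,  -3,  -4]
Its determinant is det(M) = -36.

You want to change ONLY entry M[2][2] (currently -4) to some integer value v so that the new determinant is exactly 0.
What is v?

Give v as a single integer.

det is linear in entry M[2][2]: det = old_det + (v - -4) * C_22
Cofactor C_22 = 4
Want det = 0: -36 + (v - -4) * 4 = 0
  (v - -4) = 36 / 4 = 9
  v = -4 + (9) = 5

Answer: 5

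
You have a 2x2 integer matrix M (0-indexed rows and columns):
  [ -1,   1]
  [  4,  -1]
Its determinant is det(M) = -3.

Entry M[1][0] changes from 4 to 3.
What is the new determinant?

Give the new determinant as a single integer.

det is linear in row 1: changing M[1][0] by delta changes det by delta * cofactor(1,0).
Cofactor C_10 = (-1)^(1+0) * minor(1,0) = -1
Entry delta = 3 - 4 = -1
Det delta = -1 * -1 = 1
New det = -3 + 1 = -2

Answer: -2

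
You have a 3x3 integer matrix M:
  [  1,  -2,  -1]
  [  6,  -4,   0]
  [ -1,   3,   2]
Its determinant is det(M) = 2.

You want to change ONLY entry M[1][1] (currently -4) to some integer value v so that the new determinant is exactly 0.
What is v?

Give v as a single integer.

det is linear in entry M[1][1]: det = old_det + (v - -4) * C_11
Cofactor C_11 = 1
Want det = 0: 2 + (v - -4) * 1 = 0
  (v - -4) = -2 / 1 = -2
  v = -4 + (-2) = -6

Answer: -6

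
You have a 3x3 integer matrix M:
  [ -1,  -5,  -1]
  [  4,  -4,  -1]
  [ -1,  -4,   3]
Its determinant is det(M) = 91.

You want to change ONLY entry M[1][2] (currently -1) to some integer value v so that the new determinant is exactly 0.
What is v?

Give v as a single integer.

det is linear in entry M[1][2]: det = old_det + (v - -1) * C_12
Cofactor C_12 = 1
Want det = 0: 91 + (v - -1) * 1 = 0
  (v - -1) = -91 / 1 = -91
  v = -1 + (-91) = -92

Answer: -92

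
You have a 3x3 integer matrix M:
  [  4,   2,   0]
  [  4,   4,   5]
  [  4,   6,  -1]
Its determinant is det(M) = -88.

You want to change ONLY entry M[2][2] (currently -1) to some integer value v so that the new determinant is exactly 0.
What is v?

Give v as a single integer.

det is linear in entry M[2][2]: det = old_det + (v - -1) * C_22
Cofactor C_22 = 8
Want det = 0: -88 + (v - -1) * 8 = 0
  (v - -1) = 88 / 8 = 11
  v = -1 + (11) = 10

Answer: 10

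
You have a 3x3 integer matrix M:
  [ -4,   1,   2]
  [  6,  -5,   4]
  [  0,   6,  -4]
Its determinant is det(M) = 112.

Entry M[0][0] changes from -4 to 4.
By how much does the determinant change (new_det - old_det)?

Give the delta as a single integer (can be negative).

Cofactor C_00 = -4
Entry delta = 4 - -4 = 8
Det delta = entry_delta * cofactor = 8 * -4 = -32

Answer: -32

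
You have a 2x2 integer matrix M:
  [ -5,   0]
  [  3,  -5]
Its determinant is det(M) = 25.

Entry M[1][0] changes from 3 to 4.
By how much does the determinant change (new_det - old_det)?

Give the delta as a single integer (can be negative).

Answer: 0

Derivation:
Cofactor C_10 = 0
Entry delta = 4 - 3 = 1
Det delta = entry_delta * cofactor = 1 * 0 = 0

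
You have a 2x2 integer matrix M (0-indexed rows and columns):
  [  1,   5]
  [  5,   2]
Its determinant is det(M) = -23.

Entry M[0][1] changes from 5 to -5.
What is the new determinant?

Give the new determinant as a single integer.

Answer: 27

Derivation:
det is linear in row 0: changing M[0][1] by delta changes det by delta * cofactor(0,1).
Cofactor C_01 = (-1)^(0+1) * minor(0,1) = -5
Entry delta = -5 - 5 = -10
Det delta = -10 * -5 = 50
New det = -23 + 50 = 27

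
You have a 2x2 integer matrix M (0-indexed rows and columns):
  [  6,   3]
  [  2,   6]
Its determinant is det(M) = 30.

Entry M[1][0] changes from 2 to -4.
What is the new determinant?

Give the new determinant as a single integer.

det is linear in row 1: changing M[1][0] by delta changes det by delta * cofactor(1,0).
Cofactor C_10 = (-1)^(1+0) * minor(1,0) = -3
Entry delta = -4 - 2 = -6
Det delta = -6 * -3 = 18
New det = 30 + 18 = 48

Answer: 48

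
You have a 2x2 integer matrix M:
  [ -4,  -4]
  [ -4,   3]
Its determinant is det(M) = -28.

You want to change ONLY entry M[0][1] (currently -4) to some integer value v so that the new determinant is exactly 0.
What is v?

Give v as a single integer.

Answer: 3

Derivation:
det is linear in entry M[0][1]: det = old_det + (v - -4) * C_01
Cofactor C_01 = 4
Want det = 0: -28 + (v - -4) * 4 = 0
  (v - -4) = 28 / 4 = 7
  v = -4 + (7) = 3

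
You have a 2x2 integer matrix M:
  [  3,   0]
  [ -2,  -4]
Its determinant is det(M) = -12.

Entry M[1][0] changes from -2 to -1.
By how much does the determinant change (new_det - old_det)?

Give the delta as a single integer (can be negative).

Cofactor C_10 = 0
Entry delta = -1 - -2 = 1
Det delta = entry_delta * cofactor = 1 * 0 = 0

Answer: 0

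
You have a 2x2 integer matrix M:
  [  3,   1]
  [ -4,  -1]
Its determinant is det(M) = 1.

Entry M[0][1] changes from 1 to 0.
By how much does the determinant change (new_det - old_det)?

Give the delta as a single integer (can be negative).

Cofactor C_01 = 4
Entry delta = 0 - 1 = -1
Det delta = entry_delta * cofactor = -1 * 4 = -4

Answer: -4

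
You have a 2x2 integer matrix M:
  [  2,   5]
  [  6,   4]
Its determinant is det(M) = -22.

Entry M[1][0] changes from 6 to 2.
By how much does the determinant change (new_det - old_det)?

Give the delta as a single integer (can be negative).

Answer: 20

Derivation:
Cofactor C_10 = -5
Entry delta = 2 - 6 = -4
Det delta = entry_delta * cofactor = -4 * -5 = 20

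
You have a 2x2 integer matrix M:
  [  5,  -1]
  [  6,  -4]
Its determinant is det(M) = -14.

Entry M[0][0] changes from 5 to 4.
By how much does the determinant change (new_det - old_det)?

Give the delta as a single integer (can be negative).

Cofactor C_00 = -4
Entry delta = 4 - 5 = -1
Det delta = entry_delta * cofactor = -1 * -4 = 4

Answer: 4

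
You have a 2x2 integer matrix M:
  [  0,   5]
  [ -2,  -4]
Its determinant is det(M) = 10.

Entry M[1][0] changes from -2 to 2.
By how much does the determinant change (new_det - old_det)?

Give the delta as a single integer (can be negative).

Answer: -20

Derivation:
Cofactor C_10 = -5
Entry delta = 2 - -2 = 4
Det delta = entry_delta * cofactor = 4 * -5 = -20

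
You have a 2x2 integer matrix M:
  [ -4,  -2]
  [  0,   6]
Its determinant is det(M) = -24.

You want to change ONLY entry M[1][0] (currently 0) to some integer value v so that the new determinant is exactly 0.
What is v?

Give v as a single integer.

Answer: 12

Derivation:
det is linear in entry M[1][0]: det = old_det + (v - 0) * C_10
Cofactor C_10 = 2
Want det = 0: -24 + (v - 0) * 2 = 0
  (v - 0) = 24 / 2 = 12
  v = 0 + (12) = 12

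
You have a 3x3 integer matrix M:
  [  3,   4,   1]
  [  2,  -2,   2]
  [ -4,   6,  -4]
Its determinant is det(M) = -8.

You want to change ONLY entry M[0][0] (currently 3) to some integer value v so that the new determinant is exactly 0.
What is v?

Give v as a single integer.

Answer: 1

Derivation:
det is linear in entry M[0][0]: det = old_det + (v - 3) * C_00
Cofactor C_00 = -4
Want det = 0: -8 + (v - 3) * -4 = 0
  (v - 3) = 8 / -4 = -2
  v = 3 + (-2) = 1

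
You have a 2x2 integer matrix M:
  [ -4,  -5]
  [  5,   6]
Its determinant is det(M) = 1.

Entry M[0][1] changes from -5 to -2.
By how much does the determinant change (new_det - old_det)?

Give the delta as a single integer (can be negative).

Cofactor C_01 = -5
Entry delta = -2 - -5 = 3
Det delta = entry_delta * cofactor = 3 * -5 = -15

Answer: -15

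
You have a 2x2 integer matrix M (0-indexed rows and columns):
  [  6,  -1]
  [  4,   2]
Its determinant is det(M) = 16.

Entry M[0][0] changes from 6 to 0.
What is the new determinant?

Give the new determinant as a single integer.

Answer: 4

Derivation:
det is linear in row 0: changing M[0][0] by delta changes det by delta * cofactor(0,0).
Cofactor C_00 = (-1)^(0+0) * minor(0,0) = 2
Entry delta = 0 - 6 = -6
Det delta = -6 * 2 = -12
New det = 16 + -12 = 4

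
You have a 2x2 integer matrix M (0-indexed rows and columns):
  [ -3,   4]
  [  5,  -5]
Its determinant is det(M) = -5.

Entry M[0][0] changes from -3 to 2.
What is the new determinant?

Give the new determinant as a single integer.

Answer: -30

Derivation:
det is linear in row 0: changing M[0][0] by delta changes det by delta * cofactor(0,0).
Cofactor C_00 = (-1)^(0+0) * minor(0,0) = -5
Entry delta = 2 - -3 = 5
Det delta = 5 * -5 = -25
New det = -5 + -25 = -30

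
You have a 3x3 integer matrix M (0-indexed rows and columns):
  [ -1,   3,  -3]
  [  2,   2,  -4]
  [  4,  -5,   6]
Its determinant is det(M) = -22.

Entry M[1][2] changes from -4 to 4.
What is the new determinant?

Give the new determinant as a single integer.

det is linear in row 1: changing M[1][2] by delta changes det by delta * cofactor(1,2).
Cofactor C_12 = (-1)^(1+2) * minor(1,2) = 7
Entry delta = 4 - -4 = 8
Det delta = 8 * 7 = 56
New det = -22 + 56 = 34

Answer: 34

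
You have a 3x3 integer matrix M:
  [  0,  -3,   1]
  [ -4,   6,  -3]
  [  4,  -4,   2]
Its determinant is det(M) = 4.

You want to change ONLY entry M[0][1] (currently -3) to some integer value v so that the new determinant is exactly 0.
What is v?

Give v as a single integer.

Answer: -2

Derivation:
det is linear in entry M[0][1]: det = old_det + (v - -3) * C_01
Cofactor C_01 = -4
Want det = 0: 4 + (v - -3) * -4 = 0
  (v - -3) = -4 / -4 = 1
  v = -3 + (1) = -2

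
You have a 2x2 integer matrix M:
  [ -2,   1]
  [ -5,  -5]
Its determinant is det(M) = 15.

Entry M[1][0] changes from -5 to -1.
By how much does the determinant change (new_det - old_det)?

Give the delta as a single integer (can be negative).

Cofactor C_10 = -1
Entry delta = -1 - -5 = 4
Det delta = entry_delta * cofactor = 4 * -1 = -4

Answer: -4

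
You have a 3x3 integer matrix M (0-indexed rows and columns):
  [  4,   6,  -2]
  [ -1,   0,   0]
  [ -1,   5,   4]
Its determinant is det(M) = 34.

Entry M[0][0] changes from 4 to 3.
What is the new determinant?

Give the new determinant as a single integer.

Answer: 34

Derivation:
det is linear in row 0: changing M[0][0] by delta changes det by delta * cofactor(0,0).
Cofactor C_00 = (-1)^(0+0) * minor(0,0) = 0
Entry delta = 3 - 4 = -1
Det delta = -1 * 0 = 0
New det = 34 + 0 = 34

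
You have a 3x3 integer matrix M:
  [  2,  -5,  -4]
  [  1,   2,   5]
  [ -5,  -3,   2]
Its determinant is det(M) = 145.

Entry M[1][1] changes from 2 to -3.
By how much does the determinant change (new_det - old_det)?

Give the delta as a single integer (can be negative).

Answer: 80

Derivation:
Cofactor C_11 = -16
Entry delta = -3 - 2 = -5
Det delta = entry_delta * cofactor = -5 * -16 = 80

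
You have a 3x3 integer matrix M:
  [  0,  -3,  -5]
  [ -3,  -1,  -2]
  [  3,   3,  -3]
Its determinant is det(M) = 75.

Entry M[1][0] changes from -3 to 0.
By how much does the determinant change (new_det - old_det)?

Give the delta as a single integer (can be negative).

Answer: -72

Derivation:
Cofactor C_10 = -24
Entry delta = 0 - -3 = 3
Det delta = entry_delta * cofactor = 3 * -24 = -72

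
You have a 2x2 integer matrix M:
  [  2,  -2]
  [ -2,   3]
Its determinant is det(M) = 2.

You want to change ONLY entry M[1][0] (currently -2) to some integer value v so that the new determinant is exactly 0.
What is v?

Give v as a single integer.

det is linear in entry M[1][0]: det = old_det + (v - -2) * C_10
Cofactor C_10 = 2
Want det = 0: 2 + (v - -2) * 2 = 0
  (v - -2) = -2 / 2 = -1
  v = -2 + (-1) = -3

Answer: -3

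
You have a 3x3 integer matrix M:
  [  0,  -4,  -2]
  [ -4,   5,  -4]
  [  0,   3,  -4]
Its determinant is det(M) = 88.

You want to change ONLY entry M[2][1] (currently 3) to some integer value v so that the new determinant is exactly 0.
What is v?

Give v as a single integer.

Answer: -8

Derivation:
det is linear in entry M[2][1]: det = old_det + (v - 3) * C_21
Cofactor C_21 = 8
Want det = 0: 88 + (v - 3) * 8 = 0
  (v - 3) = -88 / 8 = -11
  v = 3 + (-11) = -8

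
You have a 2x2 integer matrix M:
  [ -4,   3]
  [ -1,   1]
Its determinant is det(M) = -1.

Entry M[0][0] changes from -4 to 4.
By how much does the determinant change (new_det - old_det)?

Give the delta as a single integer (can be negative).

Answer: 8

Derivation:
Cofactor C_00 = 1
Entry delta = 4 - -4 = 8
Det delta = entry_delta * cofactor = 8 * 1 = 8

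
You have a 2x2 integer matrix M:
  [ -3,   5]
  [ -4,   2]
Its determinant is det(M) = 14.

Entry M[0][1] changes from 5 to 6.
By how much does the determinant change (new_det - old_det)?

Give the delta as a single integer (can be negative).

Cofactor C_01 = 4
Entry delta = 6 - 5 = 1
Det delta = entry_delta * cofactor = 1 * 4 = 4

Answer: 4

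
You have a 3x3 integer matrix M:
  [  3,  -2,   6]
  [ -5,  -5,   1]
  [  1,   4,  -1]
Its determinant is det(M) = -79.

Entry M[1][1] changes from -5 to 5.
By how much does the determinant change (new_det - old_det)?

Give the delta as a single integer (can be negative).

Cofactor C_11 = -9
Entry delta = 5 - -5 = 10
Det delta = entry_delta * cofactor = 10 * -9 = -90

Answer: -90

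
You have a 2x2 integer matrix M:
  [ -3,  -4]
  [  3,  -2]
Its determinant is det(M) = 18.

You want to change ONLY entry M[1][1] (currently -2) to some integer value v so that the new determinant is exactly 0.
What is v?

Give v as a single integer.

det is linear in entry M[1][1]: det = old_det + (v - -2) * C_11
Cofactor C_11 = -3
Want det = 0: 18 + (v - -2) * -3 = 0
  (v - -2) = -18 / -3 = 6
  v = -2 + (6) = 4

Answer: 4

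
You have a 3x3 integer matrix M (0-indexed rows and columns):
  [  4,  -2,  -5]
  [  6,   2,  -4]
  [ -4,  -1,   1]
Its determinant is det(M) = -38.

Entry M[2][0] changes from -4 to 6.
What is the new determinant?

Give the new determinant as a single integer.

Answer: 142

Derivation:
det is linear in row 2: changing M[2][0] by delta changes det by delta * cofactor(2,0).
Cofactor C_20 = (-1)^(2+0) * minor(2,0) = 18
Entry delta = 6 - -4 = 10
Det delta = 10 * 18 = 180
New det = -38 + 180 = 142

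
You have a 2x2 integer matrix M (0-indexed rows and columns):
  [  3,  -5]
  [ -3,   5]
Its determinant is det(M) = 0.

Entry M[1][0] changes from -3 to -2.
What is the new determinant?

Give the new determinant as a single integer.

Answer: 5

Derivation:
det is linear in row 1: changing M[1][0] by delta changes det by delta * cofactor(1,0).
Cofactor C_10 = (-1)^(1+0) * minor(1,0) = 5
Entry delta = -2 - -3 = 1
Det delta = 1 * 5 = 5
New det = 0 + 5 = 5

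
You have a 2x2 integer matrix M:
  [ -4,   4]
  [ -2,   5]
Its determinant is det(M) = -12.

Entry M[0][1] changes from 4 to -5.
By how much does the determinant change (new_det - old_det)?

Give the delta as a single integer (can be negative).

Answer: -18

Derivation:
Cofactor C_01 = 2
Entry delta = -5 - 4 = -9
Det delta = entry_delta * cofactor = -9 * 2 = -18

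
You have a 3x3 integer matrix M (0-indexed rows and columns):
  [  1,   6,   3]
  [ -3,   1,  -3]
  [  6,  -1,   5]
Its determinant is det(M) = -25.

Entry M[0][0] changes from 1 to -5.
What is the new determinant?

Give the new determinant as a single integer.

det is linear in row 0: changing M[0][0] by delta changes det by delta * cofactor(0,0).
Cofactor C_00 = (-1)^(0+0) * minor(0,0) = 2
Entry delta = -5 - 1 = -6
Det delta = -6 * 2 = -12
New det = -25 + -12 = -37

Answer: -37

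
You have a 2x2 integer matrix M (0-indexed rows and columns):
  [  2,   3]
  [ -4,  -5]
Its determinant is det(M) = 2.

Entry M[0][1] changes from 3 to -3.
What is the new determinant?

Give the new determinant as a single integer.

Answer: -22

Derivation:
det is linear in row 0: changing M[0][1] by delta changes det by delta * cofactor(0,1).
Cofactor C_01 = (-1)^(0+1) * minor(0,1) = 4
Entry delta = -3 - 3 = -6
Det delta = -6 * 4 = -24
New det = 2 + -24 = -22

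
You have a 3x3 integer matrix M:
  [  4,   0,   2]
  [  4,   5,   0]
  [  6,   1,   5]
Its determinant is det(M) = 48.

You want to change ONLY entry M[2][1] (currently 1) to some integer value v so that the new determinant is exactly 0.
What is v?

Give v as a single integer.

det is linear in entry M[2][1]: det = old_det + (v - 1) * C_21
Cofactor C_21 = 8
Want det = 0: 48 + (v - 1) * 8 = 0
  (v - 1) = -48 / 8 = -6
  v = 1 + (-6) = -5

Answer: -5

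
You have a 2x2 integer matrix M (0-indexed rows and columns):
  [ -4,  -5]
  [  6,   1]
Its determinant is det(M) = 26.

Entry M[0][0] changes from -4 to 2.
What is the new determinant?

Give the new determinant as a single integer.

Answer: 32

Derivation:
det is linear in row 0: changing M[0][0] by delta changes det by delta * cofactor(0,0).
Cofactor C_00 = (-1)^(0+0) * minor(0,0) = 1
Entry delta = 2 - -4 = 6
Det delta = 6 * 1 = 6
New det = 26 + 6 = 32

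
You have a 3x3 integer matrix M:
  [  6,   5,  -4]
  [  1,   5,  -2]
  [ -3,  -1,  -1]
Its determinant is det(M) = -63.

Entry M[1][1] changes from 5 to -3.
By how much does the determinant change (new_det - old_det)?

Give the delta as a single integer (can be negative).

Answer: 144

Derivation:
Cofactor C_11 = -18
Entry delta = -3 - 5 = -8
Det delta = entry_delta * cofactor = -8 * -18 = 144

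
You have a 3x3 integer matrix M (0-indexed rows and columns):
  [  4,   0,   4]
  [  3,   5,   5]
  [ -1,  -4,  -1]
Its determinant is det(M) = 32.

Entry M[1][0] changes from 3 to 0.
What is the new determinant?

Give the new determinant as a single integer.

det is linear in row 1: changing M[1][0] by delta changes det by delta * cofactor(1,0).
Cofactor C_10 = (-1)^(1+0) * minor(1,0) = -16
Entry delta = 0 - 3 = -3
Det delta = -3 * -16 = 48
New det = 32 + 48 = 80

Answer: 80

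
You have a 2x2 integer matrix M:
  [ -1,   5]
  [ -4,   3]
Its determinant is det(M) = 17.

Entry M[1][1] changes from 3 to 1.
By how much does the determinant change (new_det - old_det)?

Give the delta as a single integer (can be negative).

Cofactor C_11 = -1
Entry delta = 1 - 3 = -2
Det delta = entry_delta * cofactor = -2 * -1 = 2

Answer: 2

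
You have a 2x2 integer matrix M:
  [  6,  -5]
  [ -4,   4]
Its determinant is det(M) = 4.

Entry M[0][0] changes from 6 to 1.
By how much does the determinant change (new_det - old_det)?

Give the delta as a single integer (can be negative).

Answer: -20

Derivation:
Cofactor C_00 = 4
Entry delta = 1 - 6 = -5
Det delta = entry_delta * cofactor = -5 * 4 = -20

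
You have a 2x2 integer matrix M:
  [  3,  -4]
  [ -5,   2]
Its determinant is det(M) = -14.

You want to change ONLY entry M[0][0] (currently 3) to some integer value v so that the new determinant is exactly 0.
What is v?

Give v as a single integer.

Answer: 10

Derivation:
det is linear in entry M[0][0]: det = old_det + (v - 3) * C_00
Cofactor C_00 = 2
Want det = 0: -14 + (v - 3) * 2 = 0
  (v - 3) = 14 / 2 = 7
  v = 3 + (7) = 10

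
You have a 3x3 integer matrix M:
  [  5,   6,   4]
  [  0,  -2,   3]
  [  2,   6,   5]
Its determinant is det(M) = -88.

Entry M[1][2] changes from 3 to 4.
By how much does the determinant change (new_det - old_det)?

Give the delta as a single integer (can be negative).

Cofactor C_12 = -18
Entry delta = 4 - 3 = 1
Det delta = entry_delta * cofactor = 1 * -18 = -18

Answer: -18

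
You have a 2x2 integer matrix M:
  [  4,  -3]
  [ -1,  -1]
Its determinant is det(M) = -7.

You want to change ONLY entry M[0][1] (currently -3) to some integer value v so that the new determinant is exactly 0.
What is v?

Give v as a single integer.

det is linear in entry M[0][1]: det = old_det + (v - -3) * C_01
Cofactor C_01 = 1
Want det = 0: -7 + (v - -3) * 1 = 0
  (v - -3) = 7 / 1 = 7
  v = -3 + (7) = 4

Answer: 4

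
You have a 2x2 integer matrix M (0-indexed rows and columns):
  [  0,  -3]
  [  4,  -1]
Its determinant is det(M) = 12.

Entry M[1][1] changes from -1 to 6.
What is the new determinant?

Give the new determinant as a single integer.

Answer: 12

Derivation:
det is linear in row 1: changing M[1][1] by delta changes det by delta * cofactor(1,1).
Cofactor C_11 = (-1)^(1+1) * minor(1,1) = 0
Entry delta = 6 - -1 = 7
Det delta = 7 * 0 = 0
New det = 12 + 0 = 12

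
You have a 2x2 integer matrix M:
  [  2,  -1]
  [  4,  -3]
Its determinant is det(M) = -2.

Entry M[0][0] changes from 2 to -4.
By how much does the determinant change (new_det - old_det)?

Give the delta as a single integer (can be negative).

Answer: 18

Derivation:
Cofactor C_00 = -3
Entry delta = -4 - 2 = -6
Det delta = entry_delta * cofactor = -6 * -3 = 18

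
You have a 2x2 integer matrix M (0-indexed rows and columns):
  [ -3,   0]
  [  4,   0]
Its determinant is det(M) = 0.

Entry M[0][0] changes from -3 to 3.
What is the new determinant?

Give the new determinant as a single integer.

det is linear in row 0: changing M[0][0] by delta changes det by delta * cofactor(0,0).
Cofactor C_00 = (-1)^(0+0) * minor(0,0) = 0
Entry delta = 3 - -3 = 6
Det delta = 6 * 0 = 0
New det = 0 + 0 = 0

Answer: 0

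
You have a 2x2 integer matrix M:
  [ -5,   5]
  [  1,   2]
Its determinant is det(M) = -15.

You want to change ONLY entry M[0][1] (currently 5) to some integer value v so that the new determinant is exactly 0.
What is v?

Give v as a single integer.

Answer: -10

Derivation:
det is linear in entry M[0][1]: det = old_det + (v - 5) * C_01
Cofactor C_01 = -1
Want det = 0: -15 + (v - 5) * -1 = 0
  (v - 5) = 15 / -1 = -15
  v = 5 + (-15) = -10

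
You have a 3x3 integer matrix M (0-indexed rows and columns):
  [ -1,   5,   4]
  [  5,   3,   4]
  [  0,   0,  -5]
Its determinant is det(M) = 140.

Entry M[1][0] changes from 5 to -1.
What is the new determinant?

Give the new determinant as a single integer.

Answer: -10

Derivation:
det is linear in row 1: changing M[1][0] by delta changes det by delta * cofactor(1,0).
Cofactor C_10 = (-1)^(1+0) * minor(1,0) = 25
Entry delta = -1 - 5 = -6
Det delta = -6 * 25 = -150
New det = 140 + -150 = -10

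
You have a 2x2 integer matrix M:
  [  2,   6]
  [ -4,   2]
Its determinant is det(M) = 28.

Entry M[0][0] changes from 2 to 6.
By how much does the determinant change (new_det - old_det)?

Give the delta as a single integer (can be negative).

Cofactor C_00 = 2
Entry delta = 6 - 2 = 4
Det delta = entry_delta * cofactor = 4 * 2 = 8

Answer: 8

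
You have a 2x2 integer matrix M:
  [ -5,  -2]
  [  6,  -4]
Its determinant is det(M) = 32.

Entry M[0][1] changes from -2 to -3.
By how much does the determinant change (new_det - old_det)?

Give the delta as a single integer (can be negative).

Cofactor C_01 = -6
Entry delta = -3 - -2 = -1
Det delta = entry_delta * cofactor = -1 * -6 = 6

Answer: 6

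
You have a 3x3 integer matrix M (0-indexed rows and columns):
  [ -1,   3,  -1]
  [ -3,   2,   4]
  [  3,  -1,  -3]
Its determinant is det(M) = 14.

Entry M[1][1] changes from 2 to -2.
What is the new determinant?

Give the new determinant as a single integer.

det is linear in row 1: changing M[1][1] by delta changes det by delta * cofactor(1,1).
Cofactor C_11 = (-1)^(1+1) * minor(1,1) = 6
Entry delta = -2 - 2 = -4
Det delta = -4 * 6 = -24
New det = 14 + -24 = -10

Answer: -10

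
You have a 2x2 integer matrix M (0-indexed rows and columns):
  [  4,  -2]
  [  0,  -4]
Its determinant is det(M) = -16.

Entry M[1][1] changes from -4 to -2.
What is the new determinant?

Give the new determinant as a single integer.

det is linear in row 1: changing M[1][1] by delta changes det by delta * cofactor(1,1).
Cofactor C_11 = (-1)^(1+1) * minor(1,1) = 4
Entry delta = -2 - -4 = 2
Det delta = 2 * 4 = 8
New det = -16 + 8 = -8

Answer: -8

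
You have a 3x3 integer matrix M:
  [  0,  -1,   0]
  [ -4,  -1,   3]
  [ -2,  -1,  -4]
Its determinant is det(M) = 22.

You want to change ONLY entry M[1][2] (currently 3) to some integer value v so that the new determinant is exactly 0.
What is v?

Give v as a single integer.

det is linear in entry M[1][2]: det = old_det + (v - 3) * C_12
Cofactor C_12 = 2
Want det = 0: 22 + (v - 3) * 2 = 0
  (v - 3) = -22 / 2 = -11
  v = 3 + (-11) = -8

Answer: -8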